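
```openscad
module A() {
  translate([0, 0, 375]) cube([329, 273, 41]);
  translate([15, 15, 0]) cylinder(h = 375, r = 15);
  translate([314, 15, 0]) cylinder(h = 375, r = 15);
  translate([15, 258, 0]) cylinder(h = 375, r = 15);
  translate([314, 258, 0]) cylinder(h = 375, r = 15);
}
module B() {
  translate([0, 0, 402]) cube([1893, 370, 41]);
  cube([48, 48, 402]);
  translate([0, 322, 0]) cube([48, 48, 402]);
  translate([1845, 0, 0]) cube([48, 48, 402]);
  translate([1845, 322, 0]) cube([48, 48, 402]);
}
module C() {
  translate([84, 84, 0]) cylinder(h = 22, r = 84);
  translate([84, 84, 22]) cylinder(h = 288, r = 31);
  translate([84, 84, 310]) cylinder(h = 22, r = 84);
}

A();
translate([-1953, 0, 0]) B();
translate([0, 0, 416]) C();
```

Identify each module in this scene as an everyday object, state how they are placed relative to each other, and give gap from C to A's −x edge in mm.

A is a stool. B is a bench. C is a spool. The bench is on the floor beside the stool on its −x side. The spool is on top of the stool. The gap from the spool to the stool's −x edge is 0 mm.

The spool's min-x is at 0; the stool's min-x is 0; gap = 0 mm.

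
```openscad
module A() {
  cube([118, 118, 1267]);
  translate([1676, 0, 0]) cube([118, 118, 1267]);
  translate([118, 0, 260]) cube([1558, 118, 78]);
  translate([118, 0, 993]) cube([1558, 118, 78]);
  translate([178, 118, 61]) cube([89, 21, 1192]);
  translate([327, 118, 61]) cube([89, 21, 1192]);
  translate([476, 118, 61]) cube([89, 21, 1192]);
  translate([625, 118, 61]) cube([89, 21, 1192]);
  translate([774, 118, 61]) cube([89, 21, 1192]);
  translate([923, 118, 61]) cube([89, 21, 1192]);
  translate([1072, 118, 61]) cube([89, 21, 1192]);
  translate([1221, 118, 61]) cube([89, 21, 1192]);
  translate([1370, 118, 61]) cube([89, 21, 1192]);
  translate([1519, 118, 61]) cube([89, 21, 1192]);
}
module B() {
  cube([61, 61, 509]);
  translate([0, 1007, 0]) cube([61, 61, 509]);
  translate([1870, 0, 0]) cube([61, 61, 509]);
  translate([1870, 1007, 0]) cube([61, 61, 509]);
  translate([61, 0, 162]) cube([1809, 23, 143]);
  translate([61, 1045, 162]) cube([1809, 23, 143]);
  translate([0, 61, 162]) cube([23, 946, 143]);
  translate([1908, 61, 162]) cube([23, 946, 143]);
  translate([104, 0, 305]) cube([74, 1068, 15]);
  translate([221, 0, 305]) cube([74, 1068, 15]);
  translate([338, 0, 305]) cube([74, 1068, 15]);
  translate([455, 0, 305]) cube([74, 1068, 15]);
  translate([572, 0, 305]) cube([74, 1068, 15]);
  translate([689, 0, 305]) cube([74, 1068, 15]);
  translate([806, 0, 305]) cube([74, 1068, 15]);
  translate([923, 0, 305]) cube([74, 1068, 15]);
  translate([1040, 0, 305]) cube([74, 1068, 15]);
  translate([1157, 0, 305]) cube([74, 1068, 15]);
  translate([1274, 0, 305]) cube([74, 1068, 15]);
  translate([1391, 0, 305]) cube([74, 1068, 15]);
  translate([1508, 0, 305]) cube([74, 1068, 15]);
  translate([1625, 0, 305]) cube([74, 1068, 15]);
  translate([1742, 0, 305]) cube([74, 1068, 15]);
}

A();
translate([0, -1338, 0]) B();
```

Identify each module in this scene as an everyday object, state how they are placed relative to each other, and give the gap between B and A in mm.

The bed frame's nearest face is 270 mm from the fence section's −y face.

A is a fence section. B is a bed frame. The bed frame is on the floor beside the fence section on its −y side. The gap between the bed frame and the fence section is 270 mm.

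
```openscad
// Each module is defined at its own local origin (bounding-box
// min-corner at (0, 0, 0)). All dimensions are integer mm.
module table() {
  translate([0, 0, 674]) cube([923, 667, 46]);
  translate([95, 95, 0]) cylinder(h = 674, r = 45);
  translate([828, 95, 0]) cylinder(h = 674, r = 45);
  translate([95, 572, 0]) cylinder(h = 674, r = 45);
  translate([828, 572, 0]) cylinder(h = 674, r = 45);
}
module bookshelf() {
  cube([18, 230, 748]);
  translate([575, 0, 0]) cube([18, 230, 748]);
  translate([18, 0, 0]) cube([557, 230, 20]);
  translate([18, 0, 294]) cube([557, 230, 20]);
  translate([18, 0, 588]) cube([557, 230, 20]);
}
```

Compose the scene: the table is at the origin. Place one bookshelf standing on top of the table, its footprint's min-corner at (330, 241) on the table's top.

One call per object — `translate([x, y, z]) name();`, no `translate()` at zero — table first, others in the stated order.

table();
translate([330, 241, 720]) bookshelf();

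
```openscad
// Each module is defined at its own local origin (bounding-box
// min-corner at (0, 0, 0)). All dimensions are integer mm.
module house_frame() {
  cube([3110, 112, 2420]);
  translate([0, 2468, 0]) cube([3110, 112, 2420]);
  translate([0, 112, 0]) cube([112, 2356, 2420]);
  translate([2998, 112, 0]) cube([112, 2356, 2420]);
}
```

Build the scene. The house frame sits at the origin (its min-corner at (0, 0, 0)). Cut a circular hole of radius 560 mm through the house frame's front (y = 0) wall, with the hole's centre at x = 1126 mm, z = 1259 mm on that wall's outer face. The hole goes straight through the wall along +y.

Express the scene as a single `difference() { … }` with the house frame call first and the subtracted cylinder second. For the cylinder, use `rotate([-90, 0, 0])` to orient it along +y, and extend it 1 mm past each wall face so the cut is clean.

difference() {
  house_frame();
  translate([1126, -1, 1259]) rotate([-90, 0, 0]) cylinder(h = 114, r = 560);
}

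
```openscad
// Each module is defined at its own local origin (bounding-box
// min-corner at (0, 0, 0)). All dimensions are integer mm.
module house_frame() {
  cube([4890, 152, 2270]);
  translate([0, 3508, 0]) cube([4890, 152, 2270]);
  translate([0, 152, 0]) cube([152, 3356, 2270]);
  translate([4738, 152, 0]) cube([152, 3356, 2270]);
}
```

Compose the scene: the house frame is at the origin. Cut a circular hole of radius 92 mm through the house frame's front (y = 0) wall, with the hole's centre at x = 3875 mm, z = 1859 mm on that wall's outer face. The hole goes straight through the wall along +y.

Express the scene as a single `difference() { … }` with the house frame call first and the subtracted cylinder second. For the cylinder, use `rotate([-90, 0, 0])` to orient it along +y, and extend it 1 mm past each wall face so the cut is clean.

difference() {
  house_frame();
  translate([3875, -1, 1859]) rotate([-90, 0, 0]) cylinder(h = 154, r = 92);
}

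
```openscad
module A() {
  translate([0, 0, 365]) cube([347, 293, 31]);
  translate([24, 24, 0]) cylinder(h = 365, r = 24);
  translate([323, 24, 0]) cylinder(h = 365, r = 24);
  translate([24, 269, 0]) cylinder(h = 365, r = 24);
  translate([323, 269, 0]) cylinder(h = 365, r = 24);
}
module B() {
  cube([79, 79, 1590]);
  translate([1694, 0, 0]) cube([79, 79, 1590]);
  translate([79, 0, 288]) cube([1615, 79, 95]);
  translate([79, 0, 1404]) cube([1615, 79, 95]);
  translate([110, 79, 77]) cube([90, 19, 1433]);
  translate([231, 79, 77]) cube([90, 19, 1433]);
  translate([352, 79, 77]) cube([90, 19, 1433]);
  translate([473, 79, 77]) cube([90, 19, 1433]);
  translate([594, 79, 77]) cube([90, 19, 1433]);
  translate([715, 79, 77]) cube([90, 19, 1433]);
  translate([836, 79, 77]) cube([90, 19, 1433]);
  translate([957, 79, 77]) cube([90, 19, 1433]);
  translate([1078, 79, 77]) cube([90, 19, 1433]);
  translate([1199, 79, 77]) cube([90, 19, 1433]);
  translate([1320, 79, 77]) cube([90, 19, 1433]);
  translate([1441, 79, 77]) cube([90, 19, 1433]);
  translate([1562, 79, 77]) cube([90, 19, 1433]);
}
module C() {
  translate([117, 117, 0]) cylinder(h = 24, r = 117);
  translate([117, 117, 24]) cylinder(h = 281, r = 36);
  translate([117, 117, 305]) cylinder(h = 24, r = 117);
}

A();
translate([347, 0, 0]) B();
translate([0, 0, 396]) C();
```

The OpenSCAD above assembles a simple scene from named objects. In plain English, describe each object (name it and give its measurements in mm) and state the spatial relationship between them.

A is a four-legged stool. The seat is a 347×293×31 mm slab whose top surface is at z = 396 mm; four round legs, each 48 mm in diameter, run from the floor (z = 0) to the underside of the seat, each leg's axis is inset half a diameter from the nearest pair of seat edges (so the leg's bounding box is flush with the corner).

B is a fence section. Two 79×79 mm posts, 1590 mm tall, stand on the floor with a clear span of 1615 mm between their inner faces. Two horizontal rails of 79×95 mm section span the gap between the posts with their undersides at z = 288 mm and z = 1404 mm, flush with the posts' −y face. 13 pickets, each 90 mm wide, 19 mm thick and 1433 mm tall, are fixed to the +y face of the rails with their bottoms at z = 77 mm, evenly spaced across the span with equal gaps (rounded down to the nearest mm) at the −x end and between each pair — any rounding remainder accumulates at the +x end.

C is a spool: two coaxial disc flanges of radius 117 mm and thickness 24 mm, joined by a core cylinder of radius 36 mm and height 281 mm. The lower flange rests on z = 0 and the three cylinders share a vertical axis.

The fence section is against the stool's +x side, with their −y faces flush. The spool is on top of the stool.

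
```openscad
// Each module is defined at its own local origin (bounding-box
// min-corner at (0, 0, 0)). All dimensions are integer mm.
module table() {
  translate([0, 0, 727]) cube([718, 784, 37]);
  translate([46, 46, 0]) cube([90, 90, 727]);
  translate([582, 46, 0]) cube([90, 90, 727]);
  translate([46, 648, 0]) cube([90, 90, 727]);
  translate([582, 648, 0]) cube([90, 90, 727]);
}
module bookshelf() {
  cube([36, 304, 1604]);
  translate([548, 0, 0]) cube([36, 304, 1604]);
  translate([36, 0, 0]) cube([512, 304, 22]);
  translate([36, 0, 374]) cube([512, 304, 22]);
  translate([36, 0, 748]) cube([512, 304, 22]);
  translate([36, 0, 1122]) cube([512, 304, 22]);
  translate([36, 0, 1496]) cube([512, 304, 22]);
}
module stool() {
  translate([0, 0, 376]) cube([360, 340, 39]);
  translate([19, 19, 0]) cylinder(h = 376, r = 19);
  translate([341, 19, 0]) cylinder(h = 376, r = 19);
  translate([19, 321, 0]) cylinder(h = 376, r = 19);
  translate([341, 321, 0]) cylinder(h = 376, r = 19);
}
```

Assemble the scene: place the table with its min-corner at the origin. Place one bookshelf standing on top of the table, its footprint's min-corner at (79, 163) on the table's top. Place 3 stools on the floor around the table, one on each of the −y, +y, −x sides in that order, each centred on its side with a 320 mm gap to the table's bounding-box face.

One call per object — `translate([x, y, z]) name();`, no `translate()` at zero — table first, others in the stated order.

table();
translate([79, 163, 764]) bookshelf();
translate([179, -660, 0]) stool();
translate([179, 1104, 0]) stool();
translate([-680, 222, 0]) stool();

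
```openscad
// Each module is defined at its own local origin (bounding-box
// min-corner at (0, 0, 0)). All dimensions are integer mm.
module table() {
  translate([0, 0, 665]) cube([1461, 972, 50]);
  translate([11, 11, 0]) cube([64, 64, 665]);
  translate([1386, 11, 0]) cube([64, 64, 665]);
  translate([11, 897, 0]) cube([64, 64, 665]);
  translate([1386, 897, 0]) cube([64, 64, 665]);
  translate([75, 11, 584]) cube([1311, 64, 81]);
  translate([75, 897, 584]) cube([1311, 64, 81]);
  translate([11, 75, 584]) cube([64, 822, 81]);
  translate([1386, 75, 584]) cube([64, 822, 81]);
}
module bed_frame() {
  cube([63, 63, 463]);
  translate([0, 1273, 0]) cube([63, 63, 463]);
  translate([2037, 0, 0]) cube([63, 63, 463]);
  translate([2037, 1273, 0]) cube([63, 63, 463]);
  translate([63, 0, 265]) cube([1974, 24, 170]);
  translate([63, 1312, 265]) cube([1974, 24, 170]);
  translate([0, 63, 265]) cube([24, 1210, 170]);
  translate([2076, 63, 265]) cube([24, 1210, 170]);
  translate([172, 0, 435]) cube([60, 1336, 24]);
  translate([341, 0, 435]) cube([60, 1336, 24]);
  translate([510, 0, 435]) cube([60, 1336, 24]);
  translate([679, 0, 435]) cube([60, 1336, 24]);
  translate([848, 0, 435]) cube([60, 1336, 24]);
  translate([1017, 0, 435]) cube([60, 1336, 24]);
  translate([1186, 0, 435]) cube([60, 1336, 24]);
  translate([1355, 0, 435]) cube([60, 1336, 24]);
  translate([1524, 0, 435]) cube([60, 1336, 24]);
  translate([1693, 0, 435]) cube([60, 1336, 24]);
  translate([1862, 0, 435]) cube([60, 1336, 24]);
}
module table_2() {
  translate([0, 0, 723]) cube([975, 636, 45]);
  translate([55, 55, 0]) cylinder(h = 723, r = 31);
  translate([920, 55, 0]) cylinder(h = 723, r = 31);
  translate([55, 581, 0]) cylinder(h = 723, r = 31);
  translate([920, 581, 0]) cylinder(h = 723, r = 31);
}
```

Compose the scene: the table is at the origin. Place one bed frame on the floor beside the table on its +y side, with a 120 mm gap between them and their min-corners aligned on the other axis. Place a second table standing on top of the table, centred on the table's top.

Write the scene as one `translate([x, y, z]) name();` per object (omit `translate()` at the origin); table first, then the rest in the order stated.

table();
translate([0, 1092, 0]) bed_frame();
translate([243, 168, 715]) table_2();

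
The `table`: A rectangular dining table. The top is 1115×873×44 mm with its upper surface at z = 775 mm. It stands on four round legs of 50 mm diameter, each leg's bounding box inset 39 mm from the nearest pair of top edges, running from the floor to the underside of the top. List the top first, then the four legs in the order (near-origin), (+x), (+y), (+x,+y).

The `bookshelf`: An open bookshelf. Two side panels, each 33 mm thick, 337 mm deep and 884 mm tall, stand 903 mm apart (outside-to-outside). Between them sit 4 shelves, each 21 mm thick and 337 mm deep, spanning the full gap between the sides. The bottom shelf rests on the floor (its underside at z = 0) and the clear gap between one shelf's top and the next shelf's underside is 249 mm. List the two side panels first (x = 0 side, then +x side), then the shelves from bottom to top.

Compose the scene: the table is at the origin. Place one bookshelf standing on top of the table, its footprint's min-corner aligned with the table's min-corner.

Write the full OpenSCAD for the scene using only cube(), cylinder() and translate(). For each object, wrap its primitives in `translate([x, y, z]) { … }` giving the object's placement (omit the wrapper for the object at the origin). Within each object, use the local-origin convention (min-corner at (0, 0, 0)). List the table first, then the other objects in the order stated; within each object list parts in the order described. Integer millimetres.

translate([0, 0, 731]) cube([1115, 873, 44]);
translate([64, 64, 0]) cylinder(h = 731, r = 25);
translate([1051, 64, 0]) cylinder(h = 731, r = 25);
translate([64, 809, 0]) cylinder(h = 731, r = 25);
translate([1051, 809, 0]) cylinder(h = 731, r = 25);
translate([0, 0, 775]) {
  cube([33, 337, 884]);
  translate([870, 0, 0]) cube([33, 337, 884]);
  translate([33, 0, 0]) cube([837, 337, 21]);
  translate([33, 0, 270]) cube([837, 337, 21]);
  translate([33, 0, 540]) cube([837, 337, 21]);
  translate([33, 0, 810]) cube([837, 337, 21]);
}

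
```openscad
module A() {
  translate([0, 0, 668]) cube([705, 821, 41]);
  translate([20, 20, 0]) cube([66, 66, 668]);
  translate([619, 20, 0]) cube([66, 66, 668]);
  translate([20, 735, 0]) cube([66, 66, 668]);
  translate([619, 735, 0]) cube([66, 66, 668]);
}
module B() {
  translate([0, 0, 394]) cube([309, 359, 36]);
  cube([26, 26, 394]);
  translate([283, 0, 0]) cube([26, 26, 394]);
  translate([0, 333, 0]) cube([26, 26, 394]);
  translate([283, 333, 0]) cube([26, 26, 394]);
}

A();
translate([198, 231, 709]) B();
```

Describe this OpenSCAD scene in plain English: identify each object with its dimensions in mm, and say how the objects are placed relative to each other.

A is a table: top 705 mm (x) × 821 mm (y), 41 mm thick, upper face at z = 709 mm, on four 66×66 mm square legs, each inset 20 mm from the nearest pair of top edges, running from z = 0 to the bottom of the top.

B is a four-legged stool. The seat is 309×359 mm, 36 mm thick, top at z = 430 mm. It stands on four square legs, each 26×26 mm in cross-section, from z = 0 to the seat underside, each flush with a corner of the seat.

The stool is on top of the table, centred.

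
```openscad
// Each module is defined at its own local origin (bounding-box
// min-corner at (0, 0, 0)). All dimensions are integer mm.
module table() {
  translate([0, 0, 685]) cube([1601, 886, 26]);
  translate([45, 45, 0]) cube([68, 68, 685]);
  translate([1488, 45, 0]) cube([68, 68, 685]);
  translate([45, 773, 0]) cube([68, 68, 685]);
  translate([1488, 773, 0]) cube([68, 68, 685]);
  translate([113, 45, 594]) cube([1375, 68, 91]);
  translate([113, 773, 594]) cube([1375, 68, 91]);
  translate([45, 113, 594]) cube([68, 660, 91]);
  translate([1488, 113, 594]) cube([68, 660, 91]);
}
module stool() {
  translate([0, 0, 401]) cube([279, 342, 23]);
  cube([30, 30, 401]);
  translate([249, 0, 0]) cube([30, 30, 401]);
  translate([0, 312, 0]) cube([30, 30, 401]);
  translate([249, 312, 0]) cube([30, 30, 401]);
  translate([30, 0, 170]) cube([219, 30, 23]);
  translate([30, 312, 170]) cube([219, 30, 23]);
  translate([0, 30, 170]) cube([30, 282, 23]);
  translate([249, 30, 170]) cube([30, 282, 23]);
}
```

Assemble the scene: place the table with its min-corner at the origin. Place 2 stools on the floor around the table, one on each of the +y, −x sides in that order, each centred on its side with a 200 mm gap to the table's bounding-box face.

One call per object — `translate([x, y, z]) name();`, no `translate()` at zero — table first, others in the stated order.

table();
translate([661, 1086, 0]) stool();
translate([-479, 272, 0]) stool();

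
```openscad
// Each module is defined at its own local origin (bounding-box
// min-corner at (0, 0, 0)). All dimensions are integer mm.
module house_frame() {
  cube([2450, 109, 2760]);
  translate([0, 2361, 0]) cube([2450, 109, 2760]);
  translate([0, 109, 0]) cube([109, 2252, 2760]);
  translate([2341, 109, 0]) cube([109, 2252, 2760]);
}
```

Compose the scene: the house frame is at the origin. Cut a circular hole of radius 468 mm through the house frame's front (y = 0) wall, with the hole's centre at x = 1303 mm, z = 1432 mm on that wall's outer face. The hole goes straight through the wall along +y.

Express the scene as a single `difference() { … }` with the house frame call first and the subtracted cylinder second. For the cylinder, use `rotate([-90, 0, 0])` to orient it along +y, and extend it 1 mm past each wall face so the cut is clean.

difference() {
  house_frame();
  translate([1303, -1, 1432]) rotate([-90, 0, 0]) cylinder(h = 111, r = 468);
}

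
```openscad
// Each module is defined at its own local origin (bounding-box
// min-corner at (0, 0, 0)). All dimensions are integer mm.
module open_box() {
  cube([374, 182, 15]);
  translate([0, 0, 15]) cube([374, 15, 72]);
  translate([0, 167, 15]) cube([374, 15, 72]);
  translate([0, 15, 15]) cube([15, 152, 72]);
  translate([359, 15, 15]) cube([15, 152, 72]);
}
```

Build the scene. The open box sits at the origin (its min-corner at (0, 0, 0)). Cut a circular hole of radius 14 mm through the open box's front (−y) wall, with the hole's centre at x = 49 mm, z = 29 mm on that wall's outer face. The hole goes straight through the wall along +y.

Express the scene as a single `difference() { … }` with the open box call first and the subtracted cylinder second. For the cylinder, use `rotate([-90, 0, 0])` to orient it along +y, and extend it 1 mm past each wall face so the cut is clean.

difference() {
  open_box();
  translate([49, -1, 29]) rotate([-90, 0, 0]) cylinder(h = 17, r = 14);
}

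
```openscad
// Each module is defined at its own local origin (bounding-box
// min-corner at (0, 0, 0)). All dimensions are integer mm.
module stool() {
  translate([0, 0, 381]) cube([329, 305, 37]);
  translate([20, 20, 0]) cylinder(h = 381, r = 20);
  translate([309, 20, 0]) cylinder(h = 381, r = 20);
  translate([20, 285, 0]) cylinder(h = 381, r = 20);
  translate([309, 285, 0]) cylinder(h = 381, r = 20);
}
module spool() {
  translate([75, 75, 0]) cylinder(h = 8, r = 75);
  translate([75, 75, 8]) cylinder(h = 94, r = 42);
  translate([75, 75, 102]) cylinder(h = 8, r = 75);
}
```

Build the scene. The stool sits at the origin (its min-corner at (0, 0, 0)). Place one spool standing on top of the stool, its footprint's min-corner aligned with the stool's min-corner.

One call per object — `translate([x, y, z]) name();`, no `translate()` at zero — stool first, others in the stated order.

stool();
translate([0, 0, 418]) spool();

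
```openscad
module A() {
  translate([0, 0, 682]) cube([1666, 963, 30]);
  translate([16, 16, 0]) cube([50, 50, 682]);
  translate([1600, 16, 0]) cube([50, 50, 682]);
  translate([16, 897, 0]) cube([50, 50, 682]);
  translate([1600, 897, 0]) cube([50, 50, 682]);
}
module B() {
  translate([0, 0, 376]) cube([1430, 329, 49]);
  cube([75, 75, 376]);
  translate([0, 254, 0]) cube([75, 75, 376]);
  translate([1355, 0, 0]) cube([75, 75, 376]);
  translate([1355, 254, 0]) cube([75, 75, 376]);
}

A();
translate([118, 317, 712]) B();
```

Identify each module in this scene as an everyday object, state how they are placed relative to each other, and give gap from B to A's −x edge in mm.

A is a table. B is a bench. The bench is on top of the table, centred. The gap from the bench to the table's −x edge is 118 mm.

The bench's min-x is at 118; the table's min-x is 0; gap = 118 mm.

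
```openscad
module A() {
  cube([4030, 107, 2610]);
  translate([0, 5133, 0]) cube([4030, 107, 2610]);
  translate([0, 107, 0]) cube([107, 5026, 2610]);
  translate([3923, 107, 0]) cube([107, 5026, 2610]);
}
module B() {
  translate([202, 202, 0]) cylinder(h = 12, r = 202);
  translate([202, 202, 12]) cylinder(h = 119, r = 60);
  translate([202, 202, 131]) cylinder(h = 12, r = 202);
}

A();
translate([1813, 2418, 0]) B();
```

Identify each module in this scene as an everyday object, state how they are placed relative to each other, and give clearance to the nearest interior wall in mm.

Clearances: x = 1706, y = 2311; minimum 1706 mm.

A is a house frame. B is a spool. The spool sits inside the house frame, centred. The clearance to the nearest interior wall is 1706 mm.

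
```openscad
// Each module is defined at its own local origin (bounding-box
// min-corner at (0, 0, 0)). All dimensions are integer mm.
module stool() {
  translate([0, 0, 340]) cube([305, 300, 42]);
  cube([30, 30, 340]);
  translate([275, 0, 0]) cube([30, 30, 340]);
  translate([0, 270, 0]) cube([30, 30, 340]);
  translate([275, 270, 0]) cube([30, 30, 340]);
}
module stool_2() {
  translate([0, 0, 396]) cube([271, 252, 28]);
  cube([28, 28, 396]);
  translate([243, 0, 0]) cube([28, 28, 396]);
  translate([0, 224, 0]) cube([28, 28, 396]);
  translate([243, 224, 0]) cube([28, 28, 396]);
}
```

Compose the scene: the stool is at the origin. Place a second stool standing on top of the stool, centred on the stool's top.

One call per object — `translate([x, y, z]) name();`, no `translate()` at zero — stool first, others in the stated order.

stool();
translate([17, 24, 382]) stool_2();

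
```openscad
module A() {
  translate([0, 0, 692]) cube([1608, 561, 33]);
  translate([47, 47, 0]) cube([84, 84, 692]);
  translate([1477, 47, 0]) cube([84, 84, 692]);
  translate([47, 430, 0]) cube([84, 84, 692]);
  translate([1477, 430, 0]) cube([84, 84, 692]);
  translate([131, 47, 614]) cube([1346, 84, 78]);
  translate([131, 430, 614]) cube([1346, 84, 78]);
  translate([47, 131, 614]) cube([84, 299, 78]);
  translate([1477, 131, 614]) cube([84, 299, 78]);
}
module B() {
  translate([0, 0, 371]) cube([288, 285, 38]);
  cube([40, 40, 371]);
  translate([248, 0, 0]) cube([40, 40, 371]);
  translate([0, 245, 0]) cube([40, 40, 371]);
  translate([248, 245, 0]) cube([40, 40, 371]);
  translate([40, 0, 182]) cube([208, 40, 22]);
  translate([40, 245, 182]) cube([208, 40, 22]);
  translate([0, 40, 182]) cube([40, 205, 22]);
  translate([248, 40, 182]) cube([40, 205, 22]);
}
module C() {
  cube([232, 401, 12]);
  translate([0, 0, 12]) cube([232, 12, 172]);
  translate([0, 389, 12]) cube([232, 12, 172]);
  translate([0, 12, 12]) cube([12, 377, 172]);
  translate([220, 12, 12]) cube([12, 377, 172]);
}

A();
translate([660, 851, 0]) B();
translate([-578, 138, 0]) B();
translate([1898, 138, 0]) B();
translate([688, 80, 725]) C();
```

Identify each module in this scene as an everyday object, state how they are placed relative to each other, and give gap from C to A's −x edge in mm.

The open box's min-x is at 688; the table's min-x is 0; gap = 688 mm.

A is a table. B is a stool. C is an open box. Three stools sit around the table at the +y, −x, +x sides. The open box is on top of the table, centred. The gap from the open box to the table's −x edge is 688 mm.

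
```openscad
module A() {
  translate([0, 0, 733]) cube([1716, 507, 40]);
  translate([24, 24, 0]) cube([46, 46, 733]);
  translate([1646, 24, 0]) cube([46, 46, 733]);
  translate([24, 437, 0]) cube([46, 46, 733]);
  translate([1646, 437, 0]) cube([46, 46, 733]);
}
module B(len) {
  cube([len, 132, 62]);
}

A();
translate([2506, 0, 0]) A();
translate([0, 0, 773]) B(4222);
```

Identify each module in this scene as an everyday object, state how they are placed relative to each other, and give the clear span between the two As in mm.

Second table starts at x = 2506; first ends at x = 1716; clear span = 2506 − 1716 = 790 mm.

A is a table. B is a beam. A beam spans the tops of two tables. The clear span between the two tables is 790 mm.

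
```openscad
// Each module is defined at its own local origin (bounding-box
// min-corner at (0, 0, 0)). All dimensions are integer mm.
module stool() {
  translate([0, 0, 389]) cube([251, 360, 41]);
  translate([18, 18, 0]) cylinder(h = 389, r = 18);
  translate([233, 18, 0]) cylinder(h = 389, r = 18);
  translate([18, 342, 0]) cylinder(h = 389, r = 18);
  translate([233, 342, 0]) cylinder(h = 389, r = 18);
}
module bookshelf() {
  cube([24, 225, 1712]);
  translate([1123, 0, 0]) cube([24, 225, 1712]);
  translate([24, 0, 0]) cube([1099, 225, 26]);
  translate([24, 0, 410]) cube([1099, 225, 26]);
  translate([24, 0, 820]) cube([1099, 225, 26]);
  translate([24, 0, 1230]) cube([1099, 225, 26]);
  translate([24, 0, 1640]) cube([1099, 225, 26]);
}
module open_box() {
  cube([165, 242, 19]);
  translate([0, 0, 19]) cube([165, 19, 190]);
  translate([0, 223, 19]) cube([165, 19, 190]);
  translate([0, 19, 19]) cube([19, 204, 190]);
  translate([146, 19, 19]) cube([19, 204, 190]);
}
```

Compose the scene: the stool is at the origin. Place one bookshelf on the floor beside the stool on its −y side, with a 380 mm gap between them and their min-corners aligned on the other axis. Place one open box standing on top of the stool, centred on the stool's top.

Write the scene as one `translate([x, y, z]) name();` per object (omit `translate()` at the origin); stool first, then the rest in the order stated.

stool();
translate([0, -605, 0]) bookshelf();
translate([43, 59, 430]) open_box();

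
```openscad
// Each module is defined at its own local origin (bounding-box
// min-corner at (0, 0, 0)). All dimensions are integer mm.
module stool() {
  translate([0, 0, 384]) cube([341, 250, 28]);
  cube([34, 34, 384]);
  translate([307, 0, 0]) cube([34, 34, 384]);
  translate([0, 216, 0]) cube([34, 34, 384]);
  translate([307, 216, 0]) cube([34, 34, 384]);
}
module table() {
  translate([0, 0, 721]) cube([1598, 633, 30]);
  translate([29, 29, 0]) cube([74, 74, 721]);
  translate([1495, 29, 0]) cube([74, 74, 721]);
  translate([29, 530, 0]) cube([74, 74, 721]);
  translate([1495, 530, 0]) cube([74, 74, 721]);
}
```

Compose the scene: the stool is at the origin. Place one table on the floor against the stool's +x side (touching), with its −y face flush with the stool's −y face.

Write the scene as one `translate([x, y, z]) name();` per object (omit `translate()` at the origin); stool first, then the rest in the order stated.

stool();
translate([341, 0, 0]) table();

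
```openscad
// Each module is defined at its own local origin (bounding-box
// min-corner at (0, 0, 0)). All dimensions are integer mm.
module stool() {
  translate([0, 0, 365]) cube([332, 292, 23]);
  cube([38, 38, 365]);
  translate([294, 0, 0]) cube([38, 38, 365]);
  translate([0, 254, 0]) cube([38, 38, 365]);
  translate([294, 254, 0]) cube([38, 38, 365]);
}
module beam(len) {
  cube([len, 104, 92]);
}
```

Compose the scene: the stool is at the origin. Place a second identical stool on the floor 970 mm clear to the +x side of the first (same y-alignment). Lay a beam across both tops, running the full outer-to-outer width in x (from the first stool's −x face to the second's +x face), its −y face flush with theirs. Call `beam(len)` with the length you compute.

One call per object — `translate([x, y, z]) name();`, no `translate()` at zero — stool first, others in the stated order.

stool();
translate([1302, 0, 0]) stool();
translate([0, 0, 388]) beam(1634);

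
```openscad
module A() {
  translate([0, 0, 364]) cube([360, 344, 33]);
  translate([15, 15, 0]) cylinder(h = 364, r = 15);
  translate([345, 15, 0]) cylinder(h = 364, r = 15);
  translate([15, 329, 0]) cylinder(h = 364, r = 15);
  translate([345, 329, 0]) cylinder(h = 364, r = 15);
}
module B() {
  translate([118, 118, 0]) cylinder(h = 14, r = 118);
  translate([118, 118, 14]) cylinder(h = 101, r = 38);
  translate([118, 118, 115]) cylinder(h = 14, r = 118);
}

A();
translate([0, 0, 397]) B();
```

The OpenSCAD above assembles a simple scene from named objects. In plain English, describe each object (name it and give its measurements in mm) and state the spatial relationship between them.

A is a four-legged stool. The seat is 360×344 mm, 33 mm thick, top at z = 397 mm. It stands on four round legs, each 30 mm in diameter, from z = 0 to the seat underside, each leg's axis is inset half a diameter from the nearest pair of seat edges (so the leg's bounding box is flush with the corner).

B is a spool: two coaxial disc flanges of radius 118 mm and thickness 14 mm, joined by a core cylinder of radius 38 mm and height 101 mm. The lower flange rests on z = 0 and the three cylinders share a vertical axis.

The spool is on top of the stool.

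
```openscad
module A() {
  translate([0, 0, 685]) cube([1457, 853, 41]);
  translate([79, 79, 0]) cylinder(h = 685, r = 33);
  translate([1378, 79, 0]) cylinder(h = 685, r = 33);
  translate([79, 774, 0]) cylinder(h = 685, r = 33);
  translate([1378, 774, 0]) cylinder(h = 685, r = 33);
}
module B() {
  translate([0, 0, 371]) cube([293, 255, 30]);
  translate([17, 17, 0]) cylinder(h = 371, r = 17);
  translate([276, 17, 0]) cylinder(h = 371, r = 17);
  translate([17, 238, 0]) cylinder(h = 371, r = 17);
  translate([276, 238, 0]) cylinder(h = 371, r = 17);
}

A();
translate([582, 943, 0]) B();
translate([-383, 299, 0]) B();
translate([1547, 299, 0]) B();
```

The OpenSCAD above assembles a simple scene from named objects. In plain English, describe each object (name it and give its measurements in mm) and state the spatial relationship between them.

A is a table with a 1457×853 mm rectangular top, 41 mm thick, top surface at z = 726 mm, supported by four round legs of 66 mm diameter, each leg's bounding box inset 46 mm from the nearest pair of top edges, running from the floor.

B is a four-legged stool. The seat is a 293×255×30 mm slab whose top surface is at z = 401 mm; four round legs, each 34 mm in diameter, run from the floor (z = 0) to the underside of the seat, each leg's axis is inset half a diameter from the nearest pair of seat edges (so the leg's bounding box is flush with the corner).

Three stools sit around the table at the +y, −x, +x sides.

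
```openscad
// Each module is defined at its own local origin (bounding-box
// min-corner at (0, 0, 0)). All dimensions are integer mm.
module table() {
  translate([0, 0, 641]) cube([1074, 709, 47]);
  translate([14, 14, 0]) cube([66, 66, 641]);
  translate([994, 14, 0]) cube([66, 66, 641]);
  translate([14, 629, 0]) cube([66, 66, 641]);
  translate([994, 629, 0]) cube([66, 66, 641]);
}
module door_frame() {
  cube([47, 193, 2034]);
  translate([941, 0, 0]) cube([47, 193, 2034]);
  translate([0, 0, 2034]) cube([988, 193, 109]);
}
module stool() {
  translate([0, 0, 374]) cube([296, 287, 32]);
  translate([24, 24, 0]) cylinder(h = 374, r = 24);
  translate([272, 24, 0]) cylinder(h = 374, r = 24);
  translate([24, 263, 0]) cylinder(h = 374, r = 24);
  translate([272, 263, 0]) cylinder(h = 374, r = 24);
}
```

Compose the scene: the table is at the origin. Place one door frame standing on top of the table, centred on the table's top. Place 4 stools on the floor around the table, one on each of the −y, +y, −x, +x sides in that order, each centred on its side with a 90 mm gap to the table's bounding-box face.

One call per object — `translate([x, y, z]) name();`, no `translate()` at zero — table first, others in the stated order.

table();
translate([43, 258, 688]) door_frame();
translate([389, -377, 0]) stool();
translate([389, 799, 0]) stool();
translate([-386, 211, 0]) stool();
translate([1164, 211, 0]) stool();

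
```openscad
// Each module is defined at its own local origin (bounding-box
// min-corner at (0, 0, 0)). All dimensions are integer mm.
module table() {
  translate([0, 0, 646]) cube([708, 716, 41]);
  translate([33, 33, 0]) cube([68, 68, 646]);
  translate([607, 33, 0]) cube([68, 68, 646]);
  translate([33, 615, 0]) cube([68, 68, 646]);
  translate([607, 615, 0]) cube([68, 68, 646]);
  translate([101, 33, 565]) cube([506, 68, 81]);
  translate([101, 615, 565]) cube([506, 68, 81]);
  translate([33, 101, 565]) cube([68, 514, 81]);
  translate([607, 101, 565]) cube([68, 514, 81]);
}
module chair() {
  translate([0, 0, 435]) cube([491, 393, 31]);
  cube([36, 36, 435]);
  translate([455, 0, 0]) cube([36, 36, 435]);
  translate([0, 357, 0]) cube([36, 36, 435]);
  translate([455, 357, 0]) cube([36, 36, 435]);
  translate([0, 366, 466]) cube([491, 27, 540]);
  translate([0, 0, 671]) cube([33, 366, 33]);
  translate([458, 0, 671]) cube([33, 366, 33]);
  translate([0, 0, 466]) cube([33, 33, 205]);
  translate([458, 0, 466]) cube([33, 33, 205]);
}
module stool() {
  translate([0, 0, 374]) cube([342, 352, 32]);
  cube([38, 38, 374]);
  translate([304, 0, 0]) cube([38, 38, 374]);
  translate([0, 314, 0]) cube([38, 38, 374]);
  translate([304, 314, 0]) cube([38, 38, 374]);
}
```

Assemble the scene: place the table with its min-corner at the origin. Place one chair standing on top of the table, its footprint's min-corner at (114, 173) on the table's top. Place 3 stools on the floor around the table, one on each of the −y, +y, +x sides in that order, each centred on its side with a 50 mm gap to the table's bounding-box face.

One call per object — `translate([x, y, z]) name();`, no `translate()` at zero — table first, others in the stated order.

table();
translate([114, 173, 687]) chair();
translate([183, -402, 0]) stool();
translate([183, 766, 0]) stool();
translate([758, 182, 0]) stool();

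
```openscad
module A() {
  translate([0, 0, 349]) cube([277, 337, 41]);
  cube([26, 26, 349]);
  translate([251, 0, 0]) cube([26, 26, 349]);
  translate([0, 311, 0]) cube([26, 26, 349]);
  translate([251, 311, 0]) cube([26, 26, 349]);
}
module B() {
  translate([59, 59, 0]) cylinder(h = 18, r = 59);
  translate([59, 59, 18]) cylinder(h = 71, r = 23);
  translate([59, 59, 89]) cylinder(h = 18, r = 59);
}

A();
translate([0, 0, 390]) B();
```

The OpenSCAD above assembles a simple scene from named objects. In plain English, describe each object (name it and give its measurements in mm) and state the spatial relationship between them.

A is a four-legged stool. The seat is a 277×337×41 mm slab whose top surface is at z = 390 mm; four square legs, each 26×26 mm in cross-section, run from the floor (z = 0) to the underside of the seat, each flush with a corner of the seat.

B is a spool: two coaxial disc flanges of radius 59 mm and thickness 18 mm, joined by a core cylinder of radius 23 mm and height 71 mm. The lower flange rests on z = 0 and the three cylinders share a vertical axis.

The spool is on top of the stool.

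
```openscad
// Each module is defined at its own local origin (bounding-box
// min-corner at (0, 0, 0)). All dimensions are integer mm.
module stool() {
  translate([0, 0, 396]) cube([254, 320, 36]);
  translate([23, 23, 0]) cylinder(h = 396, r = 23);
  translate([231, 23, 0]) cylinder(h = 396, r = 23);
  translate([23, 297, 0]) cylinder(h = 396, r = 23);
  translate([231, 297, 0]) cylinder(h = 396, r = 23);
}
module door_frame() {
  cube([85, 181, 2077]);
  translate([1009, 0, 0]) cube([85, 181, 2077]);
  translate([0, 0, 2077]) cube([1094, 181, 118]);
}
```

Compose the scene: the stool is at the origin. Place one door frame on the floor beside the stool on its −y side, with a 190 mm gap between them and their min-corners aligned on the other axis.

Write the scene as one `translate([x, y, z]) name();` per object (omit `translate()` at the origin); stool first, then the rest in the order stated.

stool();
translate([0, -371, 0]) door_frame();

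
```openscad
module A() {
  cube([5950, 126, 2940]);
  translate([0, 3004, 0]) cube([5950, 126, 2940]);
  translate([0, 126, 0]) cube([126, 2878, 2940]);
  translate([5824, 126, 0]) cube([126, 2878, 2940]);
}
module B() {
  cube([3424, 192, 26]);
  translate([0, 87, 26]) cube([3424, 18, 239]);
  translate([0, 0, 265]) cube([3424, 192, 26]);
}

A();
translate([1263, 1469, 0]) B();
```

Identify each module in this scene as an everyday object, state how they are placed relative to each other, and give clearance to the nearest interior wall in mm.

A is a house frame. B is an I-beam. The I-beam sits inside the house frame, centred. The clearance to the nearest interior wall is 1137 mm.

Clearances: x = 1137, y = 1343; minimum 1137 mm.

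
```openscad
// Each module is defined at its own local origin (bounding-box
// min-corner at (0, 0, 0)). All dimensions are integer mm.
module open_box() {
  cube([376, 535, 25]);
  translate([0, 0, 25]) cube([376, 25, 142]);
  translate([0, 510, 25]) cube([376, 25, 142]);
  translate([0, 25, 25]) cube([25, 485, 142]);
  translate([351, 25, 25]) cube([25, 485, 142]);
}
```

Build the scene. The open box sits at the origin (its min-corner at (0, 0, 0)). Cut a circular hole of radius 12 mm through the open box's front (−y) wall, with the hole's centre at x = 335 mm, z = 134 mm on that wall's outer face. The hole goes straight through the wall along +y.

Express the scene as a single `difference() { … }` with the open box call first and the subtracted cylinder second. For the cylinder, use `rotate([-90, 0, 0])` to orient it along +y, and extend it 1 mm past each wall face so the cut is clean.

difference() {
  open_box();
  translate([335, -1, 134]) rotate([-90, 0, 0]) cylinder(h = 27, r = 12);
}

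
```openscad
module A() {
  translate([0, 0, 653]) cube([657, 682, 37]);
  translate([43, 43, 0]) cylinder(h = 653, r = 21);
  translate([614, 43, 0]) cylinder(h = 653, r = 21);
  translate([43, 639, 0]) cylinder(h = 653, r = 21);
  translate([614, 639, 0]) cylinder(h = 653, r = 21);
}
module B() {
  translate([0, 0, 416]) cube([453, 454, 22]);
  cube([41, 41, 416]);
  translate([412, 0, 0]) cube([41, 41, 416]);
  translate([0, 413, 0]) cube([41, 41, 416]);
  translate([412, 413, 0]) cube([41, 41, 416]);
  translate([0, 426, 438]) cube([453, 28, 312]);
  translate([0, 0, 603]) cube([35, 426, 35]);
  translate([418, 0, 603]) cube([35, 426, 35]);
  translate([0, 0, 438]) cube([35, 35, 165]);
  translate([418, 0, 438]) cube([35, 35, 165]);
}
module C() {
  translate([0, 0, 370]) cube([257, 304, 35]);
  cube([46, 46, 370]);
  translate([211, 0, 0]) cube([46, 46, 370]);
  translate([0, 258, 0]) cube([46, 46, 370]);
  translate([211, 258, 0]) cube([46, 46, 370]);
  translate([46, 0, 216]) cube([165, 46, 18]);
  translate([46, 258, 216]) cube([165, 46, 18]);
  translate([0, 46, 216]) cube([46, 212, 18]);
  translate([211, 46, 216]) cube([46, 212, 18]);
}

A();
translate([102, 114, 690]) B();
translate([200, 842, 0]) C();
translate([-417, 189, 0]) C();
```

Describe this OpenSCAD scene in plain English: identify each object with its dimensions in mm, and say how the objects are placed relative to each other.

A is a table with a 657×682 mm rectangular top, 37 mm thick, top surface at z = 690 mm, supported by four round legs of 42 mm diameter, each leg's bounding box inset 22 mm from the nearest pair of top edges, running from the floor.

B is a chair: 453×454 mm seat, 22 mm thick, top at z = 438 mm, on four 41 mm square corner legs flush with the seat edges. A 28 mm thick backrest slab spans the full seat width, extending 312 mm above the seat top, its back face flush with the seat's +y edge. Two armrests of 35×35 mm section run along each side from the seat's front edge to the front of the backrest, top faces 200 mm above the seat top and outer faces flush with the seat's x-edges; a 35×35 mm post under the front of each armrest stands on the seat at the front corner.

C is a simple wooden stool: a rectangular seat 257 mm (x) by 304 mm (y), 35 mm thick, top face at z = 405 mm, on four square legs, each 46×46 mm in cross-section. The legs rest on z = 0, each flush with a corner of the seat. Four stretchers, 46 mm wide and 18 mm tall, connect adjacent legs with their undersides at z = 216 mm, each running between the inner faces of the legs it joins and aligned with the legs' outer faces on the other axis.

The chair is on top of the table, centred. Two stools sit around the table at the +y, −x sides.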